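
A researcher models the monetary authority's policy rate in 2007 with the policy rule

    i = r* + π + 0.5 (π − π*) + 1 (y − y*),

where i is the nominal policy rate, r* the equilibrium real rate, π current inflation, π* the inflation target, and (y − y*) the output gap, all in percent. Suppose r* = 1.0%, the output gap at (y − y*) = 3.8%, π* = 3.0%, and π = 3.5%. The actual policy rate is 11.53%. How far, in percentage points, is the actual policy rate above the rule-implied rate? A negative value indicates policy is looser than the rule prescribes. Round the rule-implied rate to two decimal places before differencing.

i = 1.0 + 3.5 + 0.5 × (3.5 − 3.0) + 1 × 3.8
   = 1.0 + 3.5 + 0.25 + 3.8 = 8.55
Deviation = 11.53 − 8.55 = 2.98 pp.

2.98 pp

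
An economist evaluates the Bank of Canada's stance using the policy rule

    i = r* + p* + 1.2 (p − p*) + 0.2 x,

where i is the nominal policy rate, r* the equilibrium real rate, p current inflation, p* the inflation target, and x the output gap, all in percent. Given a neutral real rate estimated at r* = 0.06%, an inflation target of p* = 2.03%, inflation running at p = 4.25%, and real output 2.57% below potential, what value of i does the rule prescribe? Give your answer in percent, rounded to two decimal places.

Output 2.57% below potential → x = -2.57.
i = 0.06 + 2.03 + 1.2 × (4.25 − 2.03) + 0.2 × (-2.57)
   = 0.06 + 2.03 + 2.664 − 0.514 = 4.24

4.24%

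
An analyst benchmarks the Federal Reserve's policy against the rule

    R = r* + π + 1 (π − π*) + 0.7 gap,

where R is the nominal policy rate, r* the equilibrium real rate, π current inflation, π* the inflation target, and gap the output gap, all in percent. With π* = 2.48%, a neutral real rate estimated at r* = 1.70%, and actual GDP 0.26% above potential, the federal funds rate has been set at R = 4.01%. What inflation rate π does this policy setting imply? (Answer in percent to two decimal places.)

Output 0.26% above potential → gap = 0.26.
Collecting π: R = r* + (1 + 1) π − 1 π* + 0.7 gap
2 π = 4.01 − 1.70 + 1 × 2.48 − 0.7 × 0.26 = 4.608
π = 4.608 / 2 = 2.30

2.30%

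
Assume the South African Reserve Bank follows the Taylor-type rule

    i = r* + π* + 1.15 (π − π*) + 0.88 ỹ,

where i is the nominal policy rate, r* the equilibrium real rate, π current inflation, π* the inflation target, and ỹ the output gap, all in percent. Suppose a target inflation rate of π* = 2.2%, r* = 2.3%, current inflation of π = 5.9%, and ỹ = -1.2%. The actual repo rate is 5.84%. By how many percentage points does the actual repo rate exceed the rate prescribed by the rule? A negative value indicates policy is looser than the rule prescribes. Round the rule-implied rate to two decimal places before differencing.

i = 2.3 + 2.2 + 1.15 × (5.9 − 2.2) + 0.88 × (-1.2)
   = 2.3 + 2.2 + 4.255 − 1.056 = 7.70
Deviation = 5.84 − 7.70 = -1.86 pp.

-1.86 pp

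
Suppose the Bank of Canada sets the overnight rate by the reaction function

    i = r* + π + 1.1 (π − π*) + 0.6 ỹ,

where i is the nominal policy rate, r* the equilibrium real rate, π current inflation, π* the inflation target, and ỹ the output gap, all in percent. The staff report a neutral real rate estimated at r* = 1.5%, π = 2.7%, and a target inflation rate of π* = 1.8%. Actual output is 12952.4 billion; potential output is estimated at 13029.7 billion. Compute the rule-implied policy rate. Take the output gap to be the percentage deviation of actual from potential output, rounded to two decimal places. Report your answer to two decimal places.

4.84%

Output gap = 100 × (12952.4 − 13029.7) / 13029.7 = -0.59%.
i = 1.50 + 2.70 + 1.1 × (2.70 − 1.80) + 0.6 × (-0.59)
   = 1.50 + 2.7 + 0.99 − 0.354 = 4.84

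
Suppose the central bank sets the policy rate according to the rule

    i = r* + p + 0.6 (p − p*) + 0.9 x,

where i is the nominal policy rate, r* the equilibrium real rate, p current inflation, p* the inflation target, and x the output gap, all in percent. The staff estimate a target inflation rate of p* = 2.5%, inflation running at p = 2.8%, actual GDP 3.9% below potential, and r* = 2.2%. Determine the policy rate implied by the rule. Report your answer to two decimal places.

1.67%

Output 3.9% below potential → x = -3.9.
i = 2.2 + 2.8 + 0.6 × (2.8 − 2.5) + 0.9 × (-3.9)
   = 2.2 + 2.8 + 0.18 − 3.51 = 1.67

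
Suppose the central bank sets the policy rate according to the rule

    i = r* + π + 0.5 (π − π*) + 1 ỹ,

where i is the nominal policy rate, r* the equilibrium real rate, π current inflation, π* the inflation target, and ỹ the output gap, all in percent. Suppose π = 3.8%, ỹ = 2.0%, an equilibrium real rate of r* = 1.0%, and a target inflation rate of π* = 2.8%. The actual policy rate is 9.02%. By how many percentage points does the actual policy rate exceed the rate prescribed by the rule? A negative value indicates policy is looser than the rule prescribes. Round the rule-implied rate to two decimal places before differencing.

1.72 pp

i = 1.0 + 3.8 + 0.5 × (3.8 − 2.8) + 1 × 2.0
   = 1.0 + 3.8 + 0.5 + 2 = 7.30
Deviation = 9.02 − 7.30 = 1.72 pp.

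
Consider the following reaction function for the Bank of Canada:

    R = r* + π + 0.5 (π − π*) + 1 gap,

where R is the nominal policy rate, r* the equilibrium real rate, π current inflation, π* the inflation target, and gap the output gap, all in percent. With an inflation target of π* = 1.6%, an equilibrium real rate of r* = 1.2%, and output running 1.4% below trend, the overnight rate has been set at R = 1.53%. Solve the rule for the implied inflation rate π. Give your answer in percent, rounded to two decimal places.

Output 1.4% below potential → gap = -1.4.
Collecting π: R = r* + (1 + 0.5) π − 0.5 π* + 1 gap
1.5 π = 1.53 − 1.2 + 0.5 × 1.6 − 1 × (-1.4) = 2.53
π = 2.53 / 1.5 = 1.69

1.69%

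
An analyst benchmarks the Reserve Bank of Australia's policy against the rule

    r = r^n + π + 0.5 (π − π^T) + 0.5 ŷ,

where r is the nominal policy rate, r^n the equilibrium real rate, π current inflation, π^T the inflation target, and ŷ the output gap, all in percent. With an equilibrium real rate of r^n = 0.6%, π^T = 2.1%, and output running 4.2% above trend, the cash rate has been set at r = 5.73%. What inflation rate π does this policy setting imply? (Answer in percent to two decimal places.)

Output 4.2% above potential → ŷ = 4.2.
Collecting π: r = r^n + (1 + 0.5) π − 0.5 π^T + 0.5 ŷ
1.5 π = 5.73 − 0.6 + 0.5 × 2.1 − 0.5 × 4.2 = 4.08
π = 4.08 / 1.5 = 2.72

2.72%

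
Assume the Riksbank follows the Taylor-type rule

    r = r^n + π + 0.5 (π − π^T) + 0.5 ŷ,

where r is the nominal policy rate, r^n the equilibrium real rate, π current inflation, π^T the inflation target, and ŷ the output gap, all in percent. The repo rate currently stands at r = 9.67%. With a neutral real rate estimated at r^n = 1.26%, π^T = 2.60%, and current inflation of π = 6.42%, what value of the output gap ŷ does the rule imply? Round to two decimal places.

0.5 ŷ = 9.67 − 1.26 − 6.42 − 0.5 × (6.42 − 2.60) = 0.08
ŷ = 0.08 / 0.5 = 0.16

0.16%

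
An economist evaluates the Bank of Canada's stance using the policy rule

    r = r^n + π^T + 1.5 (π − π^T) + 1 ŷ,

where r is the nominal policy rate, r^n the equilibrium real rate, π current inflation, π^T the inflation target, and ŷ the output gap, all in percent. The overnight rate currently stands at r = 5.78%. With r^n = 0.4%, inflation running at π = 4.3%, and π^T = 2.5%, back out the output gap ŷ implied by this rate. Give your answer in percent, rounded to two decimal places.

1 ŷ = 5.78 − 0.4 − 2.5 − 1.5 × (4.3 − 2.5) = 0.18
ŷ = 0.18 / 1 = 0.18

0.18%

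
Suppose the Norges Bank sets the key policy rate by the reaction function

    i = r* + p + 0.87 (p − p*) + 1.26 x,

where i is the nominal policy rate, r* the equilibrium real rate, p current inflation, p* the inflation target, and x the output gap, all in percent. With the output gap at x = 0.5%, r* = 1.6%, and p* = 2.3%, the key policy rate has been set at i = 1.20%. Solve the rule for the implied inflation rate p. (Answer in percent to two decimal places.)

0.52%

Collecting p: i = r* + (1 + 0.87) p − 0.87 p* + 1.26 x
1.87 p = 1.20 − 1.6 + 0.87 × 2.3 − 1.26 × 0.5 = 0.971
p = 0.971 / 1.87 = 0.52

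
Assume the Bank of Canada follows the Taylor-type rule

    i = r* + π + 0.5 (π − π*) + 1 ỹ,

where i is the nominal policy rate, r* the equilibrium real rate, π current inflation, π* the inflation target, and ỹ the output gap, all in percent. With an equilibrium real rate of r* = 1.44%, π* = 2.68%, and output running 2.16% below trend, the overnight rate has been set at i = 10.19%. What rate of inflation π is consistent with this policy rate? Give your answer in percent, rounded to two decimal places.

Output 2.16% below potential → ỹ = -2.16.
Collecting π: i = r* + (1 + 0.5) π − 0.5 π* + 1 ỹ
1.5 π = 10.19 − 1.44 + 0.5 × 2.68 − 1 × (-2.16) = 12.25
π = 12.25 / 1.5 = 8.17

8.17%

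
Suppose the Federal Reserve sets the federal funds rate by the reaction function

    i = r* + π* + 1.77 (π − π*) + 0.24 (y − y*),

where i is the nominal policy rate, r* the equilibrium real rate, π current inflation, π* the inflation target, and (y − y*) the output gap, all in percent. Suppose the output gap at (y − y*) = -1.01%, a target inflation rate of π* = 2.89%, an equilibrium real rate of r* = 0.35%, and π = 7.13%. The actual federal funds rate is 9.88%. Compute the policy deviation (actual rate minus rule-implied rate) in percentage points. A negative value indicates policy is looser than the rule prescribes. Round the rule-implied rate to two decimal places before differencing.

-0.62 pp

i = 0.35 + 2.89 + 1.77 × (7.13 − 2.89) + 0.24 × (-1.01)
   = 0.35 + 2.89 + 7.5048 − 0.2424 = 10.50
Deviation = 9.88 − 10.50 = -0.62 pp.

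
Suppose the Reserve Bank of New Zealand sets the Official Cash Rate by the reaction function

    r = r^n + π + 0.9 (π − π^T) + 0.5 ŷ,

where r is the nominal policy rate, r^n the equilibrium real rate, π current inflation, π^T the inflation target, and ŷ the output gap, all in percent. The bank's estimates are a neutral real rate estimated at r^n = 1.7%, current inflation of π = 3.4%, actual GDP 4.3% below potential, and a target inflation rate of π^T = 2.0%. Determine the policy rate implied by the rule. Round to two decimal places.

Output 4.3% below potential → ŷ = -4.3.
r = 1.7 + 3.4 + 0.9 × (3.4 − 2.0) + 0.5 × (-4.3)
   = 1.7 + 3.4 + 1.26 − 2.15 = 4.21

4.21%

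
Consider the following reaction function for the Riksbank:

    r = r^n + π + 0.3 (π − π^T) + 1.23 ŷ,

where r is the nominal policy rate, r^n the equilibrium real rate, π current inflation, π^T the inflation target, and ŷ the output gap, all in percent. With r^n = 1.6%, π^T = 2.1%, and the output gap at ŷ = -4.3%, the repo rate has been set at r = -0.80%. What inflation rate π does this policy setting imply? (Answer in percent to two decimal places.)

Collecting π: r = r^n + (1 + 0.3) π − 0.3 π^T + 1.23 ŷ
1.3 π = -0.80 − 1.6 + 0.3 × 2.1 − 1.23 × (-4.3) = 3.519
π = 3.519 / 1.3 = 2.71

2.71%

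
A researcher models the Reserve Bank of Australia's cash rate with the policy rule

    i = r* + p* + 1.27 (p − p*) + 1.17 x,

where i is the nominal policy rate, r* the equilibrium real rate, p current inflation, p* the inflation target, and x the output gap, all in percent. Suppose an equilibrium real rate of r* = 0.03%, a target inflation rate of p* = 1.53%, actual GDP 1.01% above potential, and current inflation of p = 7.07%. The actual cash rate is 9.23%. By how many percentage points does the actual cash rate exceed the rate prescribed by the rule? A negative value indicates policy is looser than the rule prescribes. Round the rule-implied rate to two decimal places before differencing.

-0.55 pp

Output 1.01% above potential → x = 1.01.
i = 0.03 + 1.53 + 1.27 × (7.07 − 1.53) + 1.17 × 1.01
   = 0.03 + 1.53 + 7.0358 + 1.1817 = 9.78
Deviation = 9.23 − 9.78 = -0.55 pp.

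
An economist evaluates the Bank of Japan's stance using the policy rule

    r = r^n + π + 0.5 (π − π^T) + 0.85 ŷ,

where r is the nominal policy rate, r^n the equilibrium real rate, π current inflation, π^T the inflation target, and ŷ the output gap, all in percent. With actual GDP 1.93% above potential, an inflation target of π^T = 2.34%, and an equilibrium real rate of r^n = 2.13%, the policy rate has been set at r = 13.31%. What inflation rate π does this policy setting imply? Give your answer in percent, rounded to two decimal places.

7.14%

Output 1.93% above potential → ŷ = 1.93.
Collecting π: r = r^n + (1 + 0.5) π − 0.5 π^T + 0.85 ŷ
1.5 π = 13.31 − 2.13 + 0.5 × 2.34 − 0.85 × 1.93 = 10.7095
π = 10.7095 / 1.5 = 7.14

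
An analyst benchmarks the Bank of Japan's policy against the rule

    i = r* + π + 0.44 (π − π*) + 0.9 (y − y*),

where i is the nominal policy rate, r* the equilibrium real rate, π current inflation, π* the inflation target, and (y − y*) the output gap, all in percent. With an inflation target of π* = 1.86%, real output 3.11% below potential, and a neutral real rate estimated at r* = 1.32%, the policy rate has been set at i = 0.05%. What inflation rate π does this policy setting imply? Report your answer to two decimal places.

1.63%

Output 3.11% below potential → (y − y*) = -3.11.
Collecting π: i = r* + (1 + 0.44) π − 0.44 π* + 0.9 (y − y*)
1.44 π = 0.05 − 1.32 + 0.44 × 1.86 − 0.9 × (-3.11) = 2.3474
π = 2.3474 / 1.44 = 1.63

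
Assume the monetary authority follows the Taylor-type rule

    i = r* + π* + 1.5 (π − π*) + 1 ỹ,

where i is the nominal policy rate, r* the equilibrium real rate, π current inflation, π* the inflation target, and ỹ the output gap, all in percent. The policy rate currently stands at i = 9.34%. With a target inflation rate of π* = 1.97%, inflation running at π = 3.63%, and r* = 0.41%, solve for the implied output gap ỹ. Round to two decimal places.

1 ỹ = 9.34 − 0.41 − 1.97 − 1.5 × (3.63 − 1.97) = 4.47
ỹ = 4.47 / 1 = 4.47

4.47%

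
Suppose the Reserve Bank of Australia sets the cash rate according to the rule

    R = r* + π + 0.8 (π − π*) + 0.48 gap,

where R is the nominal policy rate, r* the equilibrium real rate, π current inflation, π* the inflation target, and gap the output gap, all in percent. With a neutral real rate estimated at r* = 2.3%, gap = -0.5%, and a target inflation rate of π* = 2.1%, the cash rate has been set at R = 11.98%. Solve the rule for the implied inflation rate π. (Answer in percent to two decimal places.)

6.44%

Collecting π: R = r* + (1 + 0.8) π − 0.8 π* + 0.48 gap
1.8 π = 11.98 − 2.3 + 0.8 × 2.1 − 0.48 × (-0.5) = 11.6
π = 11.6 / 1.8 = 6.44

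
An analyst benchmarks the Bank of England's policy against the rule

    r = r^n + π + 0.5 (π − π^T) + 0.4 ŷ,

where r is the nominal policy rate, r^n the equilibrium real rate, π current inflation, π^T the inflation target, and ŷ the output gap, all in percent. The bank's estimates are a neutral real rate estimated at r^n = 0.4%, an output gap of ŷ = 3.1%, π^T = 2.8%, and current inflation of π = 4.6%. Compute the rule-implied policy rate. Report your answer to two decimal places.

7.14%

r = 0.4 + 4.6 + 0.5 × (4.6 − 2.8) + 0.4 × 3.1
   = 0.4 + 4.6 + 0.9 + 1.24 = 7.14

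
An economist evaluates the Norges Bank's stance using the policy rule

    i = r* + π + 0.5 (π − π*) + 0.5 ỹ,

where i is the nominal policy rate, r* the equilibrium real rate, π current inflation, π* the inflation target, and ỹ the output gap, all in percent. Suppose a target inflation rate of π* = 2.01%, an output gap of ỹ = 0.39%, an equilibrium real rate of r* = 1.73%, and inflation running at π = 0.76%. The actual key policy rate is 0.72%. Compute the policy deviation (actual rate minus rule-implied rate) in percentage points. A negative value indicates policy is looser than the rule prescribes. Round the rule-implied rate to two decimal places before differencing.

i = 1.73 + 0.76 + 0.5 × (0.76 − 2.01) + 0.5 × 0.39
   = 1.73 + 0.76 − 0.625 + 0.195 = 2.06
Deviation = 0.72 − 2.06 = -1.34 pp.

-1.34 pp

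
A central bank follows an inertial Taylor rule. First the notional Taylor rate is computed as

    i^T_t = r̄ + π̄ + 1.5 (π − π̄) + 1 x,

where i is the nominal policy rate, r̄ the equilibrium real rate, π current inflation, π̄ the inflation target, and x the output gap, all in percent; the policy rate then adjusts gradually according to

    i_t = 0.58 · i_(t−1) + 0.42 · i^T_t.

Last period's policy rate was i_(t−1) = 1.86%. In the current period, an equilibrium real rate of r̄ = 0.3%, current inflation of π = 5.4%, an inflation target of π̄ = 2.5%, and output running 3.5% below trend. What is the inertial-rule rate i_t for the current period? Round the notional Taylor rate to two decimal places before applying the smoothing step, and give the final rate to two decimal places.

Output 3.5% below potential → x = -3.5.
i^T_t = 0.3 + 2.5 + 1.5 × (5.4 − 2.5) + 1 × (-3.5)
   = 0.3 + 2.5 + 4.35 − 3.5 = 3.65
i_t = 0.58 × 1.86 + 0.42 × 3.65 = 1.0788 + 1.533 = 2.61

2.61%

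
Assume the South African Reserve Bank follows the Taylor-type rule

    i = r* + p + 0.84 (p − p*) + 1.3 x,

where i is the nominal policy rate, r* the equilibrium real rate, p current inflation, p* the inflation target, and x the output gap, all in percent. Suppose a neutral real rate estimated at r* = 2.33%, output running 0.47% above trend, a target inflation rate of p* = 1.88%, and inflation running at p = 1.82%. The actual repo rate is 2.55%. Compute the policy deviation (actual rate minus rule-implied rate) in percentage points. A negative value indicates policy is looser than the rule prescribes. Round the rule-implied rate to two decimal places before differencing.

-2.16 pp

Output 0.47% above potential → x = 0.47.
i = 2.33 + 1.82 + 0.84 × (1.82 − 1.88) + 1.3 × 0.47
   = 2.33 + 1.82 − 0.0504 + 0.611 = 4.71
Deviation = 2.55 − 4.71 = -2.16 pp.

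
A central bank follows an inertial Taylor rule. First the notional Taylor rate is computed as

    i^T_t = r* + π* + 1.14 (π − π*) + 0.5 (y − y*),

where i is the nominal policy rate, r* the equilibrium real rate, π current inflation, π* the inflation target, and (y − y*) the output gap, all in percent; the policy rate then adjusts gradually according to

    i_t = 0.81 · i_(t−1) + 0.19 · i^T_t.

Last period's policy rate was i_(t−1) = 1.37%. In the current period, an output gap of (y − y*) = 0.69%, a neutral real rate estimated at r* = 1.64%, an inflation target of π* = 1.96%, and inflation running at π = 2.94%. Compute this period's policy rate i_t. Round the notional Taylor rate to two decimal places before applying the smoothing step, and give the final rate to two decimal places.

i^T_t = 1.64 + 1.96 + 1.14 × (2.94 − 1.96) + 0.5 × 0.69
   = 1.64 + 1.96 + 1.1172 + 0.345 = 5.06
i_t = 0.81 × 1.37 + 0.19 × 5.06 = 1.1097 + 0.9614 = 2.07

2.07%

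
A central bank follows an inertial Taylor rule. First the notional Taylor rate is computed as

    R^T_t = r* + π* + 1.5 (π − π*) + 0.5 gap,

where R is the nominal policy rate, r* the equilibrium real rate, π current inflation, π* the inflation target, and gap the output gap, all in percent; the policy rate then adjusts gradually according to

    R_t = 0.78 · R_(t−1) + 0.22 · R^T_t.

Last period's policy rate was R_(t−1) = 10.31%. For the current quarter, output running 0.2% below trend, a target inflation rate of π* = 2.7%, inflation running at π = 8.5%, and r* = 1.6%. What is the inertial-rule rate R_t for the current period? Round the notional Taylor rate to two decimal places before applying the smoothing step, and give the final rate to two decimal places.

10.88%

Output 0.2% below potential → gap = -0.2.
R^T_t = 1.6 + 2.7 + 1.5 × (8.5 − 2.7) + 0.5 × (-0.2)
   = 1.6 + 2.7 + 8.7 − 0.1 = 12.90
R_t = 0.78 × 10.31 + 0.22 × 12.90 = 8.0418 + 2.838 = 10.88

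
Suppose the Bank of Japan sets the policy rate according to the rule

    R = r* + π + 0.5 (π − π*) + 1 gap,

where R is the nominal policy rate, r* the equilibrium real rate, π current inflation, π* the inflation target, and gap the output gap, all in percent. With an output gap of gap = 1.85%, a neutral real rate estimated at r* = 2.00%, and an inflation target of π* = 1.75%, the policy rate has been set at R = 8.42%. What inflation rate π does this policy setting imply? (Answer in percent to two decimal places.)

3.63%

Collecting π: R = r* + (1 + 0.5) π − 0.5 π* + 1 gap
1.5 π = 8.42 − 2.00 + 0.5 × 1.75 − 1 × 1.85 = 5.445
π = 5.445 / 1.5 = 3.63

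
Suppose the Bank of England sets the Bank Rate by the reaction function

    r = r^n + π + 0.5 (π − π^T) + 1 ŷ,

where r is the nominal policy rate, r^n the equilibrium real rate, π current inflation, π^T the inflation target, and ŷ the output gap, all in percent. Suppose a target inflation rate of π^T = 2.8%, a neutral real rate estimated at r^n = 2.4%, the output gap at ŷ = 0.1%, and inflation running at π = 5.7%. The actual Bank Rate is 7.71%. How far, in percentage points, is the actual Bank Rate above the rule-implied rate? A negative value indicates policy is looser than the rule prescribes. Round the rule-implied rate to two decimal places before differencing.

r = 2.4 + 5.7 + 0.5 × (5.7 − 2.8) + 1 × 0.1
   = 2.4 + 5.7 + 1.45 + 0.1 = 9.65
Deviation = 7.71 − 9.65 = -1.94 pp.

-1.94 pp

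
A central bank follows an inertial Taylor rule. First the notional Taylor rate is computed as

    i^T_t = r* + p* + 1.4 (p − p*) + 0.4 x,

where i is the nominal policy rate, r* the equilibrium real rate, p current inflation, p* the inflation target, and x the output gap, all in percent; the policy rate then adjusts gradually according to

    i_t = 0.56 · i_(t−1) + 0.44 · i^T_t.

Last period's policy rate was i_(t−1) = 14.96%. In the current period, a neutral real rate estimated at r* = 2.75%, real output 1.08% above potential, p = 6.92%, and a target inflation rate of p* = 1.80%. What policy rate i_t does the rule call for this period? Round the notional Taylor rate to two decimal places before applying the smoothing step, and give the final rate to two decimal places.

Output 1.08% above potential → x = 1.08.
i^T_t = 2.75 + 1.80 + 1.4 × (6.92 − 1.80) + 0.4 × 1.08
   = 2.75 + 1.8 + 7.168 + 0.432 = 12.15
i_t = 0.56 × 14.96 + 0.44 × 12.15 = 8.3776 + 5.346 = 13.72

13.72%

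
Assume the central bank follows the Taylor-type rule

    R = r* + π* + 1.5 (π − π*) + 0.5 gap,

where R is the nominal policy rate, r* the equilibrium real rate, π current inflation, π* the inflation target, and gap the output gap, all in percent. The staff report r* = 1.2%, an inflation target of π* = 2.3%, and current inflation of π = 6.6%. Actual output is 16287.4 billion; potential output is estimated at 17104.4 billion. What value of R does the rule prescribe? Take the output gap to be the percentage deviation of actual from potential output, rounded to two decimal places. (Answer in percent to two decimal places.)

7.56%

Output gap = 100 × (16287.4 − 17104.4) / 17104.4 = -4.78%.
R = 1.20 + 2.30 + 1.5 × (6.60 − 2.30) + 0.5 × (-4.78)
   = 1.20 + 2.3 + 6.45 − 2.39 = 7.56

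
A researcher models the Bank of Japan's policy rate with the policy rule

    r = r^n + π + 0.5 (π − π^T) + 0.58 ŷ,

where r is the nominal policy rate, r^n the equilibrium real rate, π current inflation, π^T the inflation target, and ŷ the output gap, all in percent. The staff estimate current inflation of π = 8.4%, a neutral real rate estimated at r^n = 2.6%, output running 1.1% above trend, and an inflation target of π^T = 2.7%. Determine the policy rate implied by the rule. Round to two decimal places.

14.49%

Output 1.1% above potential → ŷ = 1.1.
r = 2.6 + 8.4 + 0.5 × (8.4 − 2.7) + 0.58 × 1.1
   = 2.6 + 8.4 + 2.85 + 0.638 = 14.49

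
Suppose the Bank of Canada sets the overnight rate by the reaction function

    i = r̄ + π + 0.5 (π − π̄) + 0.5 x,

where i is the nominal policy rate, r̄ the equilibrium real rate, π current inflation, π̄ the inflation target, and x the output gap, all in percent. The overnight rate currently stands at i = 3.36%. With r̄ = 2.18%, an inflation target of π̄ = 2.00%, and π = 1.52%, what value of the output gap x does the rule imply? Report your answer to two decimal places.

-0.20%

0.5 x = 3.36 − 2.18 − 1.52 − 0.5 × (1.52 − 2.00) = -0.1
x = -0.1 / 0.5 = -0.20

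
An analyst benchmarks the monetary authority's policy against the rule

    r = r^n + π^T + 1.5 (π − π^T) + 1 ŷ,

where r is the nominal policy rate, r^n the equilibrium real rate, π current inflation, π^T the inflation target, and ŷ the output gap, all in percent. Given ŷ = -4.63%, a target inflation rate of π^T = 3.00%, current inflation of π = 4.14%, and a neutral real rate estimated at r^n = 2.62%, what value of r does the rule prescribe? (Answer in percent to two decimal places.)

r = 2.62 + 3.00 + 1.5 × (4.14 − 3.00) + 1 × (-4.63)
   = 2.62 + 3 + 1.71 − 4.63 = 2.70

2.70%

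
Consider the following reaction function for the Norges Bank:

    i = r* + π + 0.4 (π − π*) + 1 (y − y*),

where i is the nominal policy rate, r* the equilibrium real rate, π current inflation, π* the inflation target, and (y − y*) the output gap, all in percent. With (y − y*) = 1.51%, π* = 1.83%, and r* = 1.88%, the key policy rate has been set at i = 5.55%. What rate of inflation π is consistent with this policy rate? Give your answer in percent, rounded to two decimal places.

2.07%

Collecting π: i = r* + (1 + 0.4) π − 0.4 π* + 1 (y − y*)
1.4 π = 5.55 − 1.88 + 0.4 × 1.83 − 1 × 1.51 = 2.892
π = 2.892 / 1.4 = 2.07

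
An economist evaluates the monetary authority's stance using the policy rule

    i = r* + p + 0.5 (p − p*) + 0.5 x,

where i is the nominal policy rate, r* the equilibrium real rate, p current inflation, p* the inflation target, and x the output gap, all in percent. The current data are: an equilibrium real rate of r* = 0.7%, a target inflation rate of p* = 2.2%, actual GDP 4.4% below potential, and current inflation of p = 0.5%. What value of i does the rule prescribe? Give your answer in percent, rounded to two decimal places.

Output 4.4% below potential → x = -4.4.
i = 0.7 + 0.5 + 0.5 × (0.5 − 2.2) + 0.5 × (-4.4)
   = 0.7 + 0.5 − 0.85 − 2.2 = -1.85

-1.85%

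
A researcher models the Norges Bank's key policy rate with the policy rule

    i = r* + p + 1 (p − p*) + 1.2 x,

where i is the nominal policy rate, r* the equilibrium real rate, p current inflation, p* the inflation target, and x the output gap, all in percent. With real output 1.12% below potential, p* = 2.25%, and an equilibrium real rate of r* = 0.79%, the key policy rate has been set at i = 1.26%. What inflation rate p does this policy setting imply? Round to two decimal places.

2.03%

Output 1.12% below potential → x = -1.12.
Collecting p: i = r* + (1 + 1) p − 1 p* + 1.2 x
2 p = 1.26 − 0.79 + 1 × 2.25 − 1.2 × (-1.12) = 4.064
p = 4.064 / 2 = 2.03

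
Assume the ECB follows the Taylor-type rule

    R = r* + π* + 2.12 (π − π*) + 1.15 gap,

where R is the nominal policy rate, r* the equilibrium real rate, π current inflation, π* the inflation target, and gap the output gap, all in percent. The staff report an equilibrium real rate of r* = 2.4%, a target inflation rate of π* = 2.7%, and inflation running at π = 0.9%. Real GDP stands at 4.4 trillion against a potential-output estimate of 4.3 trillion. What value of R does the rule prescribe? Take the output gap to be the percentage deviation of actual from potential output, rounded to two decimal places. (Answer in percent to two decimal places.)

Output gap = 100 × (4.4 − 4.3) / 4.3 = 2.33%.
R = 2.40 + 2.70 + 2.12 × (0.90 − 2.70) + 1.15 × 2.33
   = 2.40 + 2.7 − 3.816 + 2.6795 = 3.96

3.96%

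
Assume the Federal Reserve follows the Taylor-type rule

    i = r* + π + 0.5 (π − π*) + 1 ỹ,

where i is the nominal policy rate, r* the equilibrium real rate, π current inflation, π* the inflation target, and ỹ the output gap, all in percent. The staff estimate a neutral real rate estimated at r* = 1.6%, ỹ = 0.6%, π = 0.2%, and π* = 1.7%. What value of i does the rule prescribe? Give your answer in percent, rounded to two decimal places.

i = 1.6 + 0.2 + 0.5 × (0.2 − 1.7) + 1 × 0.6
   = 1.6 + 0.2 − 0.75 + 0.6 = 1.65

1.65%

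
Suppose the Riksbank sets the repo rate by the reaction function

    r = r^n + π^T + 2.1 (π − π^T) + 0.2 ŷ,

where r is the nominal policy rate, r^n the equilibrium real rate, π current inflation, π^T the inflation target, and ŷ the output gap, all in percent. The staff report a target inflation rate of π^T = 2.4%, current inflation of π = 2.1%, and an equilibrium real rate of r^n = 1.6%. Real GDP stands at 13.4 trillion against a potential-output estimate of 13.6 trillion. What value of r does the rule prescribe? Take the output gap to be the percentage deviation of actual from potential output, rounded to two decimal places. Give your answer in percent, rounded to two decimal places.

3.08%

Output gap = 100 × (13.4 − 13.6) / 13.6 = -1.47%.
r = 1.60 + 2.40 + 2.1 × (2.10 − 2.40) + 0.2 × (-1.47)
   = 1.60 + 2.4 − 0.63 − 0.294 = 3.08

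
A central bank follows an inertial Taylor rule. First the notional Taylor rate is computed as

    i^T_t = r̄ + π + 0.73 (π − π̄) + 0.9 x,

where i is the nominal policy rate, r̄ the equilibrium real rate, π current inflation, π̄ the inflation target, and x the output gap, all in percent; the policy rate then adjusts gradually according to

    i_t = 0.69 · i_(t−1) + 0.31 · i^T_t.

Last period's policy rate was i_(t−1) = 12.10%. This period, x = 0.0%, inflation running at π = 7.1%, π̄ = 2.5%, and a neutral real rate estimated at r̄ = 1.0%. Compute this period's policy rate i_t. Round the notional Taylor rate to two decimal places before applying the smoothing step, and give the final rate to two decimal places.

11.90%

i^T_t = 1.0 + 7.1 + 0.73 × (7.1 − 2.5) + 0.9 × 0.0
   = 1.0 + 7.1 + 3.358 + 0 = 11.46
i_t = 0.69 × 12.10 + 0.31 × 11.46 = 8.349 + 3.5526 = 11.90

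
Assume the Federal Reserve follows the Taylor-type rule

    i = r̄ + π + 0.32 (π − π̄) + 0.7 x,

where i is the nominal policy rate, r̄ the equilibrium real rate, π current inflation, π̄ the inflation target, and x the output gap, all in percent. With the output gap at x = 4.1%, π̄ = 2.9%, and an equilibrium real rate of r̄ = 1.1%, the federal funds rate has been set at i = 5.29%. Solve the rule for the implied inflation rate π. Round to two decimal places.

1.70%

Collecting π: i = r̄ + (1 + 0.32) π − 0.32 π̄ + 0.7 x
1.32 π = 5.29 − 1.1 + 0.32 × 2.9 − 0.7 × 4.1 = 2.248
π = 2.248 / 1.32 = 1.70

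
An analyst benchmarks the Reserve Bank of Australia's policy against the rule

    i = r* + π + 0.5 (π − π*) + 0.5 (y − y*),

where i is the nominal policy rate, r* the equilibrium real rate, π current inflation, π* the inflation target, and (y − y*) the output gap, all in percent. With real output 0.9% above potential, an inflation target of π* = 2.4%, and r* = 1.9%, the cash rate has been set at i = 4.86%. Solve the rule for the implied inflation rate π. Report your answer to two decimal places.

Output 0.9% above potential → (y − y*) = 0.9.
Collecting π: i = r* + (1 + 0.5) π − 0.5 π* + 0.5 (y − y*)
1.5 π = 4.86 − 1.9 + 0.5 × 2.4 − 0.5 × 0.9 = 3.71
π = 3.71 / 1.5 = 2.47

2.47%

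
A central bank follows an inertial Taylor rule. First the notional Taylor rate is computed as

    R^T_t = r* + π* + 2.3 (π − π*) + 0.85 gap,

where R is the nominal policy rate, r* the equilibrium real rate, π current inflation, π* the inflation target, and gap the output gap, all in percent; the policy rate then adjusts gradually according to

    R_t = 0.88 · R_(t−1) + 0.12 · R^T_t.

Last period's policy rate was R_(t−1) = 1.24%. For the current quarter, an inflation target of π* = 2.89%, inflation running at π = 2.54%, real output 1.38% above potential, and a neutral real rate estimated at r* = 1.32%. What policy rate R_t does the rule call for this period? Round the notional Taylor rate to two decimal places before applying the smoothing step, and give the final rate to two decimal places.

Output 1.38% above potential → gap = 1.38.
R^T_t = 1.32 + 2.89 + 2.3 × (2.54 − 2.89) + 0.85 × 1.38
   = 1.32 + 2.89 − 0.805 + 1.173 = 4.58
R_t = 0.88 × 1.24 + 0.12 × 4.58 = 1.0912 + 0.5496 = 1.64

1.64%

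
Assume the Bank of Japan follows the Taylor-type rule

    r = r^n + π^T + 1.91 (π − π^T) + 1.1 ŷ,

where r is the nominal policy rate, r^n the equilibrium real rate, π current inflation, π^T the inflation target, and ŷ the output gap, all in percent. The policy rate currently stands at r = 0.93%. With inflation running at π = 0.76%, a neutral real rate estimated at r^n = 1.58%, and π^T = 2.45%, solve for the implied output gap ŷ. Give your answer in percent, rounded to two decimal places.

1.1 ŷ = 0.93 − 1.58 − 2.45 − 1.91 × (0.76 − 2.45) = 0.1279
ŷ = 0.1279 / 1.1 = 0.12

0.12%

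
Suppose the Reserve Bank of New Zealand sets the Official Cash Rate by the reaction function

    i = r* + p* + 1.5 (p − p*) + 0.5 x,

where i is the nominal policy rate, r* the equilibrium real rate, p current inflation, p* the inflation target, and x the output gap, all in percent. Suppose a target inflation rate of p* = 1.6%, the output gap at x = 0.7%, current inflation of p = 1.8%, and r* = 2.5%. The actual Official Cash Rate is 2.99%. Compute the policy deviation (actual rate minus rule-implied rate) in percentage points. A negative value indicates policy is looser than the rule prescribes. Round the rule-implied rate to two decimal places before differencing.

i = 2.5 + 1.6 + 1.5 × (1.8 − 1.6) + 0.5 × 0.7
   = 2.5 + 1.6 + 0.3 + 0.35 = 4.75
Deviation = 2.99 − 4.75 = -1.76 pp.

-1.76 pp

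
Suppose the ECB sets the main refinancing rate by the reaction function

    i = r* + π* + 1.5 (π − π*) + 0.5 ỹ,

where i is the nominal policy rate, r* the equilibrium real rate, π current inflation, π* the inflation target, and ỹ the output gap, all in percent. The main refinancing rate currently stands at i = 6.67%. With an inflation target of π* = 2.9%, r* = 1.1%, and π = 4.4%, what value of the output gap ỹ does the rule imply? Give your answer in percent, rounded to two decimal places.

0.5 ỹ = 6.67 − 1.1 − 2.9 − 1.5 × (4.4 − 2.9) = 0.42
ỹ = 0.42 / 0.5 = 0.84

0.84%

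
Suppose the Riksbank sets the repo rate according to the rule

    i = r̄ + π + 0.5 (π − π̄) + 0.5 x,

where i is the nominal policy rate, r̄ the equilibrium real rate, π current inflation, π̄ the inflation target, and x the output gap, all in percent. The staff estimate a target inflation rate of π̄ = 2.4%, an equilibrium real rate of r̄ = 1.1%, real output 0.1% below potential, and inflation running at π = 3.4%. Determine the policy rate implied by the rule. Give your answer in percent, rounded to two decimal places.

4.95%

Output 0.1% below potential → x = -0.1.
i = 1.1 + 3.4 + 0.5 × (3.4 − 2.4) + 0.5 × (-0.1)
   = 1.1 + 3.4 + 0.5 − 0.05 = 4.95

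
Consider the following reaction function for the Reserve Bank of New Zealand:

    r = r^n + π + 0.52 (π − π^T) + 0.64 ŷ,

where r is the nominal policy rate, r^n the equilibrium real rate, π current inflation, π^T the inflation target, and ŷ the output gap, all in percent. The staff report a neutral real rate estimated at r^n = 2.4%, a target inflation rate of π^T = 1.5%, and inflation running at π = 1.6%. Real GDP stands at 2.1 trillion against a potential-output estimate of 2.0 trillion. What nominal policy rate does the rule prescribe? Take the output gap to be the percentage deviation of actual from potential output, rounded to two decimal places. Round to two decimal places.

Output gap = 100 × (2.1 − 2.0) / 2.0 = 5.00%.
r = 2.40 + 1.60 + 0.52 × (1.60 − 1.50) + 0.64 × 5.00
   = 2.40 + 1.6 + 0.052 + 3.2 = 7.25

7.25%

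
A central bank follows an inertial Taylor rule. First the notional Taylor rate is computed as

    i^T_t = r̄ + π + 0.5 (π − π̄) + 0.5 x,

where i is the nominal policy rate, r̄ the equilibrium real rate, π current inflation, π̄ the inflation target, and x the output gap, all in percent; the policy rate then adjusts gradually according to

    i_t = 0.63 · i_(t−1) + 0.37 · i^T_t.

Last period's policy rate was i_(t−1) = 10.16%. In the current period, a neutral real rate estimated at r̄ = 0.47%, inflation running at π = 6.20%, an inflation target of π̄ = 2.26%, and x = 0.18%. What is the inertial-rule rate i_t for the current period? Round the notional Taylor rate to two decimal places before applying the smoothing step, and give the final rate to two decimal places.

9.63%

i^T_t = 0.47 + 6.20 + 0.5 × (6.20 − 2.26) + 0.5 × 0.18
   = 0.47 + 6.2 + 1.97 + 0.09 = 8.73
i_t = 0.63 × 10.16 + 0.37 × 8.73 = 6.4008 + 3.2301 = 9.63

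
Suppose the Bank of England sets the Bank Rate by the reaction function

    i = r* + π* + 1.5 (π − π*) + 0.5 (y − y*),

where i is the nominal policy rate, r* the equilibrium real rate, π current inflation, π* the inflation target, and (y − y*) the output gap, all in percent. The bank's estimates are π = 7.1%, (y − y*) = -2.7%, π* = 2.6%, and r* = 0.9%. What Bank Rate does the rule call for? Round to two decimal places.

8.90%

i = 0.9 + 2.6 + 1.5 × (7.1 − 2.6) + 0.5 × (-2.7)
   = 0.9 + 2.6 + 6.75 − 1.35 = 8.90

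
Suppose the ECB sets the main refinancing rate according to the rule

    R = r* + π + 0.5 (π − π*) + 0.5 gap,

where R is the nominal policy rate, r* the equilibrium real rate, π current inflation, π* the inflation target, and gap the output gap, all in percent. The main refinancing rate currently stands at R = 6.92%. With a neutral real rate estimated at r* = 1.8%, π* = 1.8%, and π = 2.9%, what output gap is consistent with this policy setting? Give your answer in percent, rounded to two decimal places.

0.5 gap = 6.92 − 1.8 − 2.9 − 0.5 × (2.9 − 1.8) = 1.67
gap = 1.67 / 0.5 = 3.34

3.34%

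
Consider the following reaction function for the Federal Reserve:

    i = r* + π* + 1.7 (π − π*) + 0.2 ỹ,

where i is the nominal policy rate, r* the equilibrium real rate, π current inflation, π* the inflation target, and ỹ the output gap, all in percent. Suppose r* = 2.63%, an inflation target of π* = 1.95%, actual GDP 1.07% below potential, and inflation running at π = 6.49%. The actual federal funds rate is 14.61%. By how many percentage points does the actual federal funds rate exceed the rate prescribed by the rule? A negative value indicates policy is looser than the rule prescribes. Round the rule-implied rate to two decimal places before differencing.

2.53 pp

Output 1.07% below potential → ỹ = -1.07.
i = 2.63 + 1.95 + 1.7 × (6.49 − 1.95) + 0.2 × (-1.07)
   = 2.63 + 1.95 + 7.718 − 0.214 = 12.08
Deviation = 14.61 − 12.08 = 2.53 pp.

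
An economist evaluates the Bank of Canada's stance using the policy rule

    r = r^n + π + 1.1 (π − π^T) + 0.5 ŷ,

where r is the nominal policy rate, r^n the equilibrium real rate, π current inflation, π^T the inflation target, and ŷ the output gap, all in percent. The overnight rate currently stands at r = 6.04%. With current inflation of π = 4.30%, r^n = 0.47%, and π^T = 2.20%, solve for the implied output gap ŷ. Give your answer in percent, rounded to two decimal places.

-2.08%

0.5 ŷ = 6.04 − 0.47 − 4.30 − 1.1 × (4.30 − 2.20) = -1.04
ŷ = -1.04 / 0.5 = -2.08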